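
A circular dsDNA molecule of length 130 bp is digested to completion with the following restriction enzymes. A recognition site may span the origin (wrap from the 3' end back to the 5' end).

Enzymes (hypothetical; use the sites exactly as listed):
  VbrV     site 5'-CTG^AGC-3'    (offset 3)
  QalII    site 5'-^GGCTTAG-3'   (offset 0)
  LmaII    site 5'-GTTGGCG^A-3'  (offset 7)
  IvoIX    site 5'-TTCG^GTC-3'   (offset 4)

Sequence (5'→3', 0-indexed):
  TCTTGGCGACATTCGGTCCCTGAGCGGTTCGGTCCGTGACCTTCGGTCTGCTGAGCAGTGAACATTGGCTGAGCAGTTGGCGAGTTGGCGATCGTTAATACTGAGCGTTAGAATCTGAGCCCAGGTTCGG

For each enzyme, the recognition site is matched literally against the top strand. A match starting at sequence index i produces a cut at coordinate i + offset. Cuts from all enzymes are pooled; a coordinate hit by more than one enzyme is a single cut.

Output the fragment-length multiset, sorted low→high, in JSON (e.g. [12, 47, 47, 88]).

[7,8,8,9,11,12,13,14,14,16,18]

Scan for sites:
  VbrV (CTGAGC, off=3): starts [19, 50, 68, 100, 114] → cuts [22, 53, 71, 103, 117]
  QalII (GGCTTAG, off=0): no sites
  LmaII (GTTGGCGA, off=7): starts [75, 83] → cuts [82, 90]
  IvoIX (TTCGGTC, off=4): starts [11, 27, 41, 125] → cuts [15, 31, 45, 129]

All cut coordinates (distinct, sorted): [15, 22, 31, 45, 53, 71, 82, 90, 103, 117, 129]

Fragment lengths:
  15→22: 7 bp
  22→31: 9 bp
  31→45: 14 bp
  45→53: 8 bp
  53→71: 18 bp
  71→82: 11 bp
  82→90: 8 bp
  90→103: 13 bp
  103→117: 14 bp
  117→129: 12 bp
  129→15 (wrap): 130-129+15 = 16 bp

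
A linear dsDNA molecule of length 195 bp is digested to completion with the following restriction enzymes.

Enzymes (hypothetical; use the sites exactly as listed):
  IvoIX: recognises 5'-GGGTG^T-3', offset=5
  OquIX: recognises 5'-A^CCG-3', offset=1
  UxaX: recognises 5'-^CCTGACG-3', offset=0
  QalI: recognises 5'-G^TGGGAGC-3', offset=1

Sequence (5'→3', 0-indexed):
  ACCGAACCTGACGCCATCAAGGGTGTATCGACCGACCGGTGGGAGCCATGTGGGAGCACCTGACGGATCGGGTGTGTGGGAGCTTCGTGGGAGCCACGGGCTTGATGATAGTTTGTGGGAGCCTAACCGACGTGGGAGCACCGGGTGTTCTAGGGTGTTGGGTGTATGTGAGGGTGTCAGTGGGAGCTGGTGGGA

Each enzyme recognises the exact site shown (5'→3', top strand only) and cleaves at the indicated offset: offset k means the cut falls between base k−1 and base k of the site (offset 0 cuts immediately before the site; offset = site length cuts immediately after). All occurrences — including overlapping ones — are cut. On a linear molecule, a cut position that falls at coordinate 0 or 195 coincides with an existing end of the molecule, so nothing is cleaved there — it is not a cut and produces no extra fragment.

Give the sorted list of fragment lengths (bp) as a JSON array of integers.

[1,2,4,4,4,5,6,6,7,7,8,8,10,11,11,11,12,15,16,19,28]

Scan for sites:
  IvoIX (GGGTGT, off=5): starts [20, 69, 142, 152, 159, 171] → cuts [25, 74, 147, 157, 164, 176]
  OquIX (ACCG, off=1): starts [0, 30, 34, 125, 139] → cuts [1, 31, 35, 126, 140]
  UxaX (CCTGACG, off=0): starts [6, 58] → cuts [6, 58]
  QalI (GTGGGAGC, off=1): starts [38, 49, 75, 86, 114, 131, 179] → cuts [39, 50, 76, 87, 115, 132, 180]

All cut coordinates (distinct, sorted): [1, 6, 25, 31, 35, 39, 50, 58, 74, 76, 87, 115, 126, 132, 140, 147, 157, 164, 176, 180]

Fragments:
  [0,1): 1 bp
  [1,6): 5 bp
  [6,25): 19 bp
  [25,31): 6 bp
  [31,35): 4 bp
  [35,39): 4 bp
  [39,50): 11 bp
  [50,58): 8 bp
  [58,74): 16 bp
  [74,76): 2 bp
  [76,87): 11 bp
  [87,115): 28 bp
  [115,126): 11 bp
  [126,132): 6 bp
  [132,140): 8 bp
  [140,147): 7 bp
  [147,157): 10 bp
  [157,164): 7 bp
  [164,176): 12 bp
  [176,180): 4 bp
  [180,195): 15 bp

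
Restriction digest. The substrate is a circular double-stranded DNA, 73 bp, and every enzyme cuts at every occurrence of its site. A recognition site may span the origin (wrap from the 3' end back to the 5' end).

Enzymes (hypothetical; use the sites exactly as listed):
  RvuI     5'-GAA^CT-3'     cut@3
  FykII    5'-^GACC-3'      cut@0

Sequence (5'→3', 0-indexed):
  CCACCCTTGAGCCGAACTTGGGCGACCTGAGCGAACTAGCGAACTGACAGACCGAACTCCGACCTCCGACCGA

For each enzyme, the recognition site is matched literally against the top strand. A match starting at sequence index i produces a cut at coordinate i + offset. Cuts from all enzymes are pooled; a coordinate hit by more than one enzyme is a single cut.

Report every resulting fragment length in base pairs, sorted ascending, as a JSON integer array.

Scan for sites:
  RvuI (GAACT, off=3): starts [13, 32, 40, 53] → cuts [16, 35, 43, 56]
  FykII (GACC, off=0): starts [23, 49, 60, 67, 71] → cuts [23, 49, 60, 67, 71]

Pooled cuts: [16, 23, 35, 43, 49, 56, 60, 67, 71]

Fragments:
  16→23: 7 bp
  23→35: 12 bp
  35→43: 8 bp
  43→49: 6 bp
  49→56: 7 bp
  56→60: 4 bp
  60→67: 7 bp
  67→71: 4 bp
  71→16 (wrap): 73-71+16 = 18 bp

[4,4,6,7,7,7,8,12,18]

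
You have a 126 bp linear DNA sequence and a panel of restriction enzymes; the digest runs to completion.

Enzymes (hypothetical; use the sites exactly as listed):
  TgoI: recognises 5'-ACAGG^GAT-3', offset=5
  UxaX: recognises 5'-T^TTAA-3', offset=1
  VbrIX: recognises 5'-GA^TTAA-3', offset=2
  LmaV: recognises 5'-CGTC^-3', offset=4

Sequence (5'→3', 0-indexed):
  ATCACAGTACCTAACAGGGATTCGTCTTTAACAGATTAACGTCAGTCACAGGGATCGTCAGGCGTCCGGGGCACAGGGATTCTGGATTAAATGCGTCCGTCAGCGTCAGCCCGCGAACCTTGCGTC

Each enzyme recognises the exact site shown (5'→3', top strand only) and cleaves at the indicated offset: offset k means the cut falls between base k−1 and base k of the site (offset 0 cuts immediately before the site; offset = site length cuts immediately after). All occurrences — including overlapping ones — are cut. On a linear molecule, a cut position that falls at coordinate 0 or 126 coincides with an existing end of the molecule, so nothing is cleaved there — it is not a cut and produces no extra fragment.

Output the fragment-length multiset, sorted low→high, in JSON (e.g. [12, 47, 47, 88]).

[1,4,6,7,7,8,8,8,9,9,11,11,18,19]

Per-enzyme occurrences:
  TgoI ACAGGGAT/5: at [13, 47, 72] ⇒ [18, 52, 77]
  UxaX TTTAA/1: at [26] ⇒ [27]
  VbrIX GATTAA/2: at [33, 84] ⇒ [35, 86]
  LmaV CGTC/4: at [22, 39, 55, 62, 93, 97, 103, 122] ⇒ [26, 43, 59, 66, 97, 101, 107] (position 126 is a terminus of the linear molecule — no cut)

All cut coordinates (distinct, sorted): [18, 26, 27, 35, 43, 52, 59, 66, 77, 86, 97, 101, 107]

Fragment lengths:
  [0,18): 18 bp
  [18,26): 8 bp
  [26,27): 1 bp
  [27,35): 8 bp
  [35,43): 8 bp
  [43,52): 9 bp
  [52,59): 7 bp
  [59,66): 7 bp
  [66,77): 11 bp
  [77,86): 9 bp
  [86,97): 11 bp
  [97,101): 4 bp
  [101,107): 6 bp
  [107,126): 19 bp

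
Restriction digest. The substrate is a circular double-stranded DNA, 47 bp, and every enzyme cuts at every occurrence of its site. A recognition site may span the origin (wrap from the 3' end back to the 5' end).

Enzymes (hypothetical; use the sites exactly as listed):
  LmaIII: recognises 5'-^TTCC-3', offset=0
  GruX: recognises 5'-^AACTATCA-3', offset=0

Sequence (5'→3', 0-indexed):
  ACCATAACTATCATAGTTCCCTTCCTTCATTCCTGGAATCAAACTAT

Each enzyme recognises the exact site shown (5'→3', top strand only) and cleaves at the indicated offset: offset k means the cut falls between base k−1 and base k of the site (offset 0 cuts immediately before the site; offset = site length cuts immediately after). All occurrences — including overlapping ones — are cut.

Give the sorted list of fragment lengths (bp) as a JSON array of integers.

Site scan:
  LmaIII TTCC/0: at [16, 21, 29] ⇒ [16, 21, 29]
  GruX AACTATCA/0: at [5] ⇒ [5]

Pooled cuts: [5, 16, 21, 29]

Fragment lengths:
  5→16: 11 bp
  16→21: 5 bp
  21→29: 8 bp
  29→5 (wrap): 47-29+5 = 23 bp

[5,8,11,23]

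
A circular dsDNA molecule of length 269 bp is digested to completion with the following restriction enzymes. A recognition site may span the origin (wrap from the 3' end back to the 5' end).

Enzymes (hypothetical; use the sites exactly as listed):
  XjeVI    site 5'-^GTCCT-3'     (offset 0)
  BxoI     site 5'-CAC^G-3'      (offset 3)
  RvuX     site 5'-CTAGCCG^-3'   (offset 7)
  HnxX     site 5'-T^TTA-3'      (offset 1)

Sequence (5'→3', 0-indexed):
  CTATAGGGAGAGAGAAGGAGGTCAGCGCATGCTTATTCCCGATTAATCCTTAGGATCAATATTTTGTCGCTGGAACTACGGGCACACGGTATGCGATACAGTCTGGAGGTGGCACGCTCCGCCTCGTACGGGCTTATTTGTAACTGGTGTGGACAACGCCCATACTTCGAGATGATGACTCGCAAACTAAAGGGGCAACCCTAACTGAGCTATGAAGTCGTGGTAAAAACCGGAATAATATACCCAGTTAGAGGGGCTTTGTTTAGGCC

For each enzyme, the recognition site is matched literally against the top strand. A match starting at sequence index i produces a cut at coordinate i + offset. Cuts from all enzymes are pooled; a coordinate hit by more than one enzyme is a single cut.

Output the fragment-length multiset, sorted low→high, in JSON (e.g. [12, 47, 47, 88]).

[28,94,147]

Site scan:
  XjeVI (GTCCT, off=0): no sites
  BxoI CACG/3: at [84, 112] ⇒ [87, 115]
  RvuX (CTAGCCG, off=7): no sites
  HnxX TTTA/1: at [261] ⇒ [262]

All cut coordinates (distinct, sorted): [87, 115, 262]

Fragments:
  87→115: 28 bp
  115→262: 147 bp
  262→87 (wrap): 269-262+87 = 94 bp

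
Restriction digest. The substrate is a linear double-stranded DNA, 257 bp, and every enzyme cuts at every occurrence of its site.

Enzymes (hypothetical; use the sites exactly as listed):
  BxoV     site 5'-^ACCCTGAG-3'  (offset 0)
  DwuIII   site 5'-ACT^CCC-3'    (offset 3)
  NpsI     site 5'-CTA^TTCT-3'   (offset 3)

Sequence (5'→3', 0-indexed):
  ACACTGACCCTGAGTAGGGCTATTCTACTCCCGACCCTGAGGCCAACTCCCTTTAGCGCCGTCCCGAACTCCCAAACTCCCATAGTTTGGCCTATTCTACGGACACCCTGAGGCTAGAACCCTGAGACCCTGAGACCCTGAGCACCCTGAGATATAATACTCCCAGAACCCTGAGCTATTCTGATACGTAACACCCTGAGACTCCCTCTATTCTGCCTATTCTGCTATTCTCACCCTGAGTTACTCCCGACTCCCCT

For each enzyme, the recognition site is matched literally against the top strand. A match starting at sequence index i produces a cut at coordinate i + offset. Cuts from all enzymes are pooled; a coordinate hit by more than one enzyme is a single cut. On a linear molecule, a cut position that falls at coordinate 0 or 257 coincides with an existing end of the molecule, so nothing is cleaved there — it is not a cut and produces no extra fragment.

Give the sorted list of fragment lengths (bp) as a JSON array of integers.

[4,5,5,6,6,7,7,7,8,8,8,8,9,9,10,11,11,13,14,14,15,16,16,18,22]

Per-enzyme occurrences:
  BxoV ACCCTGAG/0: at [6, 33, 104, 118, 126, 134, 143, 167, 192, 232] ⇒ [6, 33, 104, 118, 126, 134, 143, 167, 192, 232]
  DwuIII ACTCCC/3: at [26, 45, 67, 75, 158, 200, 242, 249] ⇒ [29, 48, 70, 78, 161, 203, 245, 252]
  NpsI CTATTCT/3: at [19, 91, 175, 207, 216, 224] ⇒ [22, 94, 178, 210, 219, 227]

Pooled cuts: [6, 22, 29, 33, 48, 70, 78, 94, 104, 118, 126, 134, 143, 161, 167, 178, 192, 203, 210, 219, 227, 232, 245, 252]

Fragment lengths:
  [0,6): 6 bp
  [6,22): 16 bp
  [22,29): 7 bp
  [29,33): 4 bp
  [33,48): 15 bp
  [48,70): 22 bp
  [70,78): 8 bp
  [78,94): 16 bp
  [94,104): 10 bp
  [104,118): 14 bp
  [118,126): 8 bp
  [126,134): 8 bp
  [134,143): 9 bp
  [143,161): 18 bp
  [161,167): 6 bp
  [167,178): 11 bp
  [178,192): 14 bp
  [192,203): 11 bp
  [203,210): 7 bp
  [210,219): 9 bp
  [219,227): 8 bp
  [227,232): 5 bp
  [232,245): 13 bp
  [245,252): 7 bp
  [252,257): 5 bp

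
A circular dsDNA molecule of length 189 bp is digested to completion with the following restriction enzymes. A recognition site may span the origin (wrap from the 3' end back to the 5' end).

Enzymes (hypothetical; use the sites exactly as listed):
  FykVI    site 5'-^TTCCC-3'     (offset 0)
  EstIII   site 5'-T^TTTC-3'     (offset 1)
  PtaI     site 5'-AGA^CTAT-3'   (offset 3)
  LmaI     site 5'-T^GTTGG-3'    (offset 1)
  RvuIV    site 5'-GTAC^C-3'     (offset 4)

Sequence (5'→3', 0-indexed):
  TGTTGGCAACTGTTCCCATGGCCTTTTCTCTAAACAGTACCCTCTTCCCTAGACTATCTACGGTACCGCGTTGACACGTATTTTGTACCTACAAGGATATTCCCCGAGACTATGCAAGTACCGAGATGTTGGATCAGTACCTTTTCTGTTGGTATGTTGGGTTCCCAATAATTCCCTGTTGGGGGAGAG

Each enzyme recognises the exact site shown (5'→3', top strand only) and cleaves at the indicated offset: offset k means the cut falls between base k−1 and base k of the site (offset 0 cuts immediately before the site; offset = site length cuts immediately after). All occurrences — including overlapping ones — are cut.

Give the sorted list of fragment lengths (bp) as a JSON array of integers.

Scan for sites:
  FykVI (TTCCC, off=0): starts [12, 44, 99, 161, 171] → cuts [12, 44, 99, 161, 171]
  EstIII (TTTTC, off=1): starts [23, 141] → cuts [24, 142]
  PtaI (AGACTAT, off=3): starts [50, 106] → cuts [53, 109]
  LmaI (TGTTGG, off=1): starts [0, 126, 146, 154, 176] → cuts [1, 127, 147, 155, 177]
  RvuIV (GTACC, off=4): starts [36, 62, 84, 117, 136] → cuts [40, 66, 88, 121, 140]

All cut coordinates (distinct, sorted): [1, 12, 24, 40, 44, 53, 66, 88, 99, 109, 121, 127, 140, 142, 147, 155, 161, 171, 177]

Fragments:
  1→12: 11 bp
  12→24: 12 bp
  24→40: 16 bp
  40→44: 4 bp
  44→53: 9 bp
  53→66: 13 bp
  66→88: 22 bp
  88→99: 11 bp
  99→109: 10 bp
  109→121: 12 bp
  121→127: 6 bp
  127→140: 13 bp
  140→142: 2 bp
  142→147: 5 bp
  147→155: 8 bp
  155→161: 6 bp
  161→171: 10 bp
  171→177: 6 bp
  177→1 (wrap): 189-177+1 = 13 bp

[2,4,5,6,6,6,8,9,10,10,11,11,12,12,13,13,13,16,22]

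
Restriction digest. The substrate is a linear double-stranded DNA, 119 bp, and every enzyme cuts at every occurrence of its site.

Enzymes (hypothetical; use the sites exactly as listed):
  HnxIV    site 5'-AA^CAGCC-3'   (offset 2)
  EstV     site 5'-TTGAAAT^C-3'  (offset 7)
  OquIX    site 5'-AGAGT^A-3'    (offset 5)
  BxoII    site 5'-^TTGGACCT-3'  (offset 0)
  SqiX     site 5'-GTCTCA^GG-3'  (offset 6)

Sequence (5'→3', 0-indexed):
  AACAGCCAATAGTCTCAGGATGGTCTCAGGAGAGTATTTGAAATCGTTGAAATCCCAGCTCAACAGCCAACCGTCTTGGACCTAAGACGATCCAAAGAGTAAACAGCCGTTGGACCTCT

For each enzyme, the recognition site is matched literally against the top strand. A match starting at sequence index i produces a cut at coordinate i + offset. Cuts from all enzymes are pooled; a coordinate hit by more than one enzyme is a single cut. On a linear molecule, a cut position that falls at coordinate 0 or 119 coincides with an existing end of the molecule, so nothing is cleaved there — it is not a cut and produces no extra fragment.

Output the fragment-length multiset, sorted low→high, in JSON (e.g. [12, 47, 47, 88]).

Site scan:
  HnxIV (AACAGCC, off=2): starts [0, 61, 101] → cuts [2, 63, 103]
  EstV (TTGAAATC, off=7): starts [37, 46] → cuts [44, 53]
  OquIX (AGAGTA, off=5): starts [30, 95] → cuts [35, 100]
  BxoII (TTGGACCT, off=0): starts [75, 109] → cuts [75, 109]
  SqiX (GTCTCAGG, off=6): starts [11, 22] → cuts [17, 28]

Pooled cuts: [2, 17, 28, 35, 44, 53, 63, 75, 100, 103, 109]

Fragment lengths:
  [0,2): 2 bp
  [2,17): 15 bp
  [17,28): 11 bp
  [28,35): 7 bp
  [35,44): 9 bp
  [44,53): 9 bp
  [53,63): 10 bp
  [63,75): 12 bp
  [75,100): 25 bp
  [100,103): 3 bp
  [103,109): 6 bp
  [109,119): 10 bp

[2,3,6,7,9,9,10,10,11,12,15,25]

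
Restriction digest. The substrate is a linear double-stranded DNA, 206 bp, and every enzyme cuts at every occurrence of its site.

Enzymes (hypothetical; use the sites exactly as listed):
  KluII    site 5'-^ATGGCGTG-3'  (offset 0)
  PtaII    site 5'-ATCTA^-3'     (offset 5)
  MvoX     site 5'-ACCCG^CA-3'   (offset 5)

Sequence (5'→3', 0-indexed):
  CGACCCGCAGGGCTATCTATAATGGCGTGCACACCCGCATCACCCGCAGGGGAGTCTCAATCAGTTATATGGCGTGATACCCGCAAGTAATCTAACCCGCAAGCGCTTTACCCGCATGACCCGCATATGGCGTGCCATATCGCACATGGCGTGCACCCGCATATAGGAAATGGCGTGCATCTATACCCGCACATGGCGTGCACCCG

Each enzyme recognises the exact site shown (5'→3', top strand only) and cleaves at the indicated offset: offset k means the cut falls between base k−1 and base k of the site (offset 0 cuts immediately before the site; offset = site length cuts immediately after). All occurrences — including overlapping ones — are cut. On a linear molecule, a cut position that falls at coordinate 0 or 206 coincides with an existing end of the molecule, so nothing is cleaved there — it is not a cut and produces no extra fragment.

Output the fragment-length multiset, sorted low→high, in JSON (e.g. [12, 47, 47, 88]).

Scan for sites:
  KluII ATGGCGTG/0: at [21, 68, 126, 145, 169, 192] ⇒ [21, 68, 126, 145, 169, 192]
  PtaII ATCTA/5: at [14, 89, 178] ⇒ [19, 94, 183]
  MvoX ACCCGCA/5: at [2, 32, 41, 78, 94, 109, 118, 154, 184] ⇒ [7, 37, 46, 83, 99, 114, 123, 159, 189]

Pooled cuts: [7, 19, 21, 37, 46, 68, 83, 94, 99, 114, 123, 126, 145, 159, 169, 183, 189, 192]

Fragment lengths:
  [0,7): 7 bp
  [7,19): 12 bp
  [19,21): 2 bp
  [21,37): 16 bp
  [37,46): 9 bp
  [46,68): 22 bp
  [68,83): 15 bp
  [83,94): 11 bp
  [94,99): 5 bp
  [99,114): 15 bp
  [114,123): 9 bp
  [123,126): 3 bp
  [126,145): 19 bp
  [145,159): 14 bp
  [159,169): 10 bp
  [169,183): 14 bp
  [183,189): 6 bp
  [189,192): 3 bp
  [192,206): 14 bp

[2,3,3,5,6,7,9,9,10,11,12,14,14,14,15,15,16,19,22]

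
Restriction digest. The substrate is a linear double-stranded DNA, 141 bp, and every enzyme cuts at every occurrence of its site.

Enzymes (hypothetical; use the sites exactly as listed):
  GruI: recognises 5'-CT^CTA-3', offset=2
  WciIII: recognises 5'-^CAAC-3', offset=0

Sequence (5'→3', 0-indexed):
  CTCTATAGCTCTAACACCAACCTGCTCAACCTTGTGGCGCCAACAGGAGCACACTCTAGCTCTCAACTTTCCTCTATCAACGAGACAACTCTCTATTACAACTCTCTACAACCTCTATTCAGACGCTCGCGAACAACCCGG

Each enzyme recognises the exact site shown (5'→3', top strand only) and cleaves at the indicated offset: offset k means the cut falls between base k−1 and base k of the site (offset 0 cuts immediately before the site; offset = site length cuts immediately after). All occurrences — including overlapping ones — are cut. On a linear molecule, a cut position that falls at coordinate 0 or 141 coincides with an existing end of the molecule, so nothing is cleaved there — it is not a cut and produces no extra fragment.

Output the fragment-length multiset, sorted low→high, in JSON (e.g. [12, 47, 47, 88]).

Per-enzyme occurrences:
  GruI (CTCTA, off=2): starts [0, 8, 53, 71, 90, 103, 112] → cuts [2, 10, 55, 73, 92, 105, 114]
  WciIII (CAAC, off=0): starts [17, 26, 40, 63, 77, 85, 98, 108, 133] → cuts [17, 26, 40, 63, 77, 85, 98, 108, 133]

Pooled cuts: [2, 10, 17, 26, 40, 55, 63, 73, 77, 85, 92, 98, 105, 108, 114, 133]

Fragments:
  [0,2): 2 bp
  [2,10): 8 bp
  [10,17): 7 bp
  [17,26): 9 bp
  [26,40): 14 bp
  [40,55): 15 bp
  [55,63): 8 bp
  [63,73): 10 bp
  [73,77): 4 bp
  [77,85): 8 bp
  [85,92): 7 bp
  [92,98): 6 bp
  [98,105): 7 bp
  [105,108): 3 bp
  [108,114): 6 bp
  [114,133): 19 bp
  [133,141): 8 bp

[2,3,4,6,6,7,7,7,8,8,8,8,9,10,14,15,19]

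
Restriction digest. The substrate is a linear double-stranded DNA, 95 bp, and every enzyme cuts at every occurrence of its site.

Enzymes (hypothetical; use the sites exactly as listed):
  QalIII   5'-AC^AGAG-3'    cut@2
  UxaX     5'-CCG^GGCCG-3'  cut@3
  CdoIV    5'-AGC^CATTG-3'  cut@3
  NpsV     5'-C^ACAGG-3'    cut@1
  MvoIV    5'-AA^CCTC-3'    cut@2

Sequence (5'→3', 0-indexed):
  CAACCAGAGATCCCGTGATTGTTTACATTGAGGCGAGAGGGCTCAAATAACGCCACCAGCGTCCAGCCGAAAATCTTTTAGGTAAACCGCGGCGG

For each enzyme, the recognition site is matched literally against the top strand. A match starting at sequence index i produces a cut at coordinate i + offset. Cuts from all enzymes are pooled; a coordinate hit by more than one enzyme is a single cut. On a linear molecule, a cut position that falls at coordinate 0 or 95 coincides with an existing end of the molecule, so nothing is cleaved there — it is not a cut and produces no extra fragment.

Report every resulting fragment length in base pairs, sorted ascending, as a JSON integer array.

[95]

Site scan:
  QalIII (ACAGAG, off=2): no sites
  UxaX (CCGGGCCG, off=3): no sites
  CdoIV (AGCCATTG, off=3): no sites
  NpsV (CACAGG, off=1): no sites
  MvoIV (AACCTC, off=2): no sites

Pooled cuts: ∅

Fragment lengths:
  no cuts → one linear fragment of 95 bp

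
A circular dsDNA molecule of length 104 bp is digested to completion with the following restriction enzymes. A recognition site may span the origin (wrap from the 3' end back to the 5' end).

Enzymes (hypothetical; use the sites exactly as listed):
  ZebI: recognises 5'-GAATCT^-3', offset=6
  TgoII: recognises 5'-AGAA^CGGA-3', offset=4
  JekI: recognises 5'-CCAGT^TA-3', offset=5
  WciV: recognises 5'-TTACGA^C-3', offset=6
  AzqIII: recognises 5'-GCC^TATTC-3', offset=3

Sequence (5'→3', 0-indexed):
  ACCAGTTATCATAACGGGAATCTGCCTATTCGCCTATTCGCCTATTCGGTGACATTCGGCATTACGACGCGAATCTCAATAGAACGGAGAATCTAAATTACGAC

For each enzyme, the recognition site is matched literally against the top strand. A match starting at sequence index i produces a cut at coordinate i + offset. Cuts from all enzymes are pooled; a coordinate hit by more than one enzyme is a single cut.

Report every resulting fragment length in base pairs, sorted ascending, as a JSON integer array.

Scan for sites:
  ZebI (GAATCT, off=6): starts [17, 70, 88] → cuts [23, 76, 94]
  TgoII (AGAACGGA, off=4): starts [80] → cuts [84]
  JekI (CCAGTTA, off=5): starts [1] → cuts [6]
  WciV (TTACGAC, off=6): starts [61, 97] → cuts [67, 103]
  AzqIII (GCCTATTC, off=3): starts [23, 31, 39] → cuts [26, 34, 42]

Pooled cuts: [6, 23, 26, 34, 42, 67, 76, 84, 94, 103]

Fragment lengths:
  6→23: 17 bp
  23→26: 3 bp
  26→34: 8 bp
  34→42: 8 bp
  42→67: 25 bp
  67→76: 9 bp
  76→84: 8 bp
  84→94: 10 bp
  94→103: 9 bp
  103→6 (wrap): 104-103+6 = 7 bp

[3,7,8,8,8,9,9,10,17,25]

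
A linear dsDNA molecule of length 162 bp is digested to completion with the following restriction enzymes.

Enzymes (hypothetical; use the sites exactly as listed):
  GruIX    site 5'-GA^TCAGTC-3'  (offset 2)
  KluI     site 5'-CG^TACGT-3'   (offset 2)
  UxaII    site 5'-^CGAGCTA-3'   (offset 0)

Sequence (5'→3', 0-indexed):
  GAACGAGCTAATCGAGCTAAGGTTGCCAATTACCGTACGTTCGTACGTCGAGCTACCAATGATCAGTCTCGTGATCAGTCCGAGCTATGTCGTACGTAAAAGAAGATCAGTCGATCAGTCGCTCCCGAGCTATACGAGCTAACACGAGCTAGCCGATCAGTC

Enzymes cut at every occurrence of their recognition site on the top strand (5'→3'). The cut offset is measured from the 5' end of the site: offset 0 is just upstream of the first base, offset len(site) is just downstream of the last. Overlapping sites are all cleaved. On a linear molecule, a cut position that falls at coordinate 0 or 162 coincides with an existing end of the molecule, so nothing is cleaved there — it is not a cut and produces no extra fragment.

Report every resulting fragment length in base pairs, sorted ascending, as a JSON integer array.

[3,5,6,6,8,8,9,9,10,11,12,12,12,14,14,23]

Scan for sites:
  GruIX (GATCAGTC, off=2): starts [60, 72, 104, 112, 154] → cuts [62, 74, 106, 114, 156]
  KluI (CGTACGT, off=2): starts [33, 41, 90] → cuts [35, 43, 92]
  UxaII (CGAGCTA, off=0): starts [3, 12, 48, 80, 125, 134, 144] → cuts [3, 12, 48, 80, 125, 134, 144]

Pooled cuts: [3, 12, 35, 43, 48, 62, 74, 80, 92, 106, 114, 125, 134, 144, 156]

Fragment lengths:
  [0,3): 3 bp
  [3,12): 9 bp
  [12,35): 23 bp
  [35,43): 8 bp
  [43,48): 5 bp
  [48,62): 14 bp
  [62,74): 12 bp
  [74,80): 6 bp
  [80,92): 12 bp
  [92,106): 14 bp
  [106,114): 8 bp
  [114,125): 11 bp
  [125,134): 9 bp
  [134,144): 10 bp
  [144,156): 12 bp
  [156,162): 6 bp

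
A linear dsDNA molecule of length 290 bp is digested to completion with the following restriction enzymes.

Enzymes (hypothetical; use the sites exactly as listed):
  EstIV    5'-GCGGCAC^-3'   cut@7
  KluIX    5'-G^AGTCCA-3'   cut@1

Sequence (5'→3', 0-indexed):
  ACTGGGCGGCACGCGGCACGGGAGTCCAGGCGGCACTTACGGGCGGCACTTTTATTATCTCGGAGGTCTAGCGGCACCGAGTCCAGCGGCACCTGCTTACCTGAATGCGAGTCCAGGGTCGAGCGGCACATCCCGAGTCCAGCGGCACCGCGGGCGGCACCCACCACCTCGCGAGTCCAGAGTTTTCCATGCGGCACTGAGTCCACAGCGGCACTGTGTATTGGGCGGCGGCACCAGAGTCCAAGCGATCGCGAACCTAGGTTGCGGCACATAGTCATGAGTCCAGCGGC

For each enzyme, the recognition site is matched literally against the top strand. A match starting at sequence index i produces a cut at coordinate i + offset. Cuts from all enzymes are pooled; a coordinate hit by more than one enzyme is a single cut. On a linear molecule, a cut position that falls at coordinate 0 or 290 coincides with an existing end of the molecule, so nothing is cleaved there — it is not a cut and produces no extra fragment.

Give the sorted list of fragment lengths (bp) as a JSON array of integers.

[2,2,3,3,6,7,9,11,12,12,13,13,13,13,14,15,17,20,20,24,28,33]

Per-enzyme occurrences:
  EstIV GCGGCAC/7: at [5, 12, 29, 42, 70, 85, 122, 141, 153, 190, 207, 227, 263] ⇒ [12, 19, 36, 49, 77, 92, 129, 148, 160, 197, 214, 234, 270]
  KluIX GAGTCCA/1: at [21, 78, 108, 134, 172, 198, 236, 278] ⇒ [22, 79, 109, 135, 173, 199, 237, 279]

Pooled cuts: [12, 19, 22, 36, 49, 77, 79, 92, 109, 129, 135, 148, 160, 173, 197, 199, 214, 234, 237, 270, 279]

Fragments:
  [0,12): 12 bp
  [12,19): 7 bp
  [19,22): 3 bp
  [22,36): 14 bp
  [36,49): 13 bp
  [49,77): 28 bp
  [77,79): 2 bp
  [79,92): 13 bp
  [92,109): 17 bp
  [109,129): 20 bp
  [129,135): 6 bp
  [135,148): 13 bp
  [148,160): 12 bp
  [160,173): 13 bp
  [173,197): 24 bp
  [197,199): 2 bp
  [199,214): 15 bp
  [214,234): 20 bp
  [234,237): 3 bp
  [237,270): 33 bp
  [270,279): 9 bp
  [279,290): 11 bp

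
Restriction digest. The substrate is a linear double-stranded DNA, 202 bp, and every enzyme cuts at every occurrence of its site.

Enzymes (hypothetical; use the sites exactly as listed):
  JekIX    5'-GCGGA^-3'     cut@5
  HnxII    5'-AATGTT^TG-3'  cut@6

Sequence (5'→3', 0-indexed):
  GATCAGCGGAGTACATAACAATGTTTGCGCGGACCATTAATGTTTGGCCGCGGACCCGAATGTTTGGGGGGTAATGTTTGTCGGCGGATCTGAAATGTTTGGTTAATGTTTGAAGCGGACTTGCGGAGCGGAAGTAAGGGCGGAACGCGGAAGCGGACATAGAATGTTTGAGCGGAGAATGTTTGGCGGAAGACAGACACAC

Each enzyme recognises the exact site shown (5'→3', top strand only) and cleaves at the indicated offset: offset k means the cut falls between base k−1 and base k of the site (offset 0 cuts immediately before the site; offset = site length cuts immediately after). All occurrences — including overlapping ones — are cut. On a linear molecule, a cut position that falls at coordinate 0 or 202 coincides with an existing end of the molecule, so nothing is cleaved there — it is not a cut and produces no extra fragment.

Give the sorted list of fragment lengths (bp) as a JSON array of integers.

Per-enzyme occurrences:
  JekIX (GCGGA, off=5): starts [5, 28, 49, 83, 114, 122, 127, 139, 146, 152, 171, 185] → cuts [10, 33, 54, 88, 119, 127, 132, 144, 151, 157, 176, 190]
  HnxII (AATGTTTG, off=6): starts [19, 38, 58, 72, 93, 104, 162, 177] → cuts [25, 44, 64, 78, 99, 110, 168, 183]

Pooled cuts: [10, 25, 33, 44, 54, 64, 78, 88, 99, 110, 119, 127, 132, 144, 151, 157, 168, 176, 183, 190]

Fragment lengths:
  [0,10): 10 bp
  [10,25): 15 bp
  [25,33): 8 bp
  [33,44): 11 bp
  [44,54): 10 bp
  [54,64): 10 bp
  [64,78): 14 bp
  [78,88): 10 bp
  [88,99): 11 bp
  [99,110): 11 bp
  [110,119): 9 bp
  [119,127): 8 bp
  [127,132): 5 bp
  [132,144): 12 bp
  [144,151): 7 bp
  [151,157): 6 bp
  [157,168): 11 bp
  [168,176): 8 bp
  [176,183): 7 bp
  [183,190): 7 bp
  [190,202): 12 bp

[5,6,7,7,7,8,8,8,9,10,10,10,10,11,11,11,11,12,12,14,15]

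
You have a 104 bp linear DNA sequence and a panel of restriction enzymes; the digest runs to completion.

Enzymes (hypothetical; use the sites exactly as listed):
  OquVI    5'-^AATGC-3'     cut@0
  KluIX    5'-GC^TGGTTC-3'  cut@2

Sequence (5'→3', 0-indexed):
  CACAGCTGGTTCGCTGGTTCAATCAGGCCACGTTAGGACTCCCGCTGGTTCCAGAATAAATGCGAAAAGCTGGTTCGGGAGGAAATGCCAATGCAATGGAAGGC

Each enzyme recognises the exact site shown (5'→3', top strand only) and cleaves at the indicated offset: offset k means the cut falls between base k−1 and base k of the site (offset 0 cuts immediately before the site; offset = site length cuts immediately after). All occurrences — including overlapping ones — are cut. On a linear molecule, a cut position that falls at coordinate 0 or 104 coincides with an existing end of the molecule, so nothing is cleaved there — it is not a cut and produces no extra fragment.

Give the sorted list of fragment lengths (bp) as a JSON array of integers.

Per-enzyme occurrences:
  OquVI (AATGC, off=0): starts [58, 83, 89] → cuts [58, 83, 89]
  KluIX (GCTGGTTC, off=2): starts [4, 12, 43, 68] → cuts [6, 14, 45, 70]

All cut coordinates (distinct, sorted): [6, 14, 45, 58, 70, 83, 89]

Fragments:
  [0,6): 6 bp
  [6,14): 8 bp
  [14,45): 31 bp
  [45,58): 13 bp
  [58,70): 12 bp
  [70,83): 13 bp
  [83,89): 6 bp
  [89,104): 15 bp

[6,6,8,12,13,13,15,31]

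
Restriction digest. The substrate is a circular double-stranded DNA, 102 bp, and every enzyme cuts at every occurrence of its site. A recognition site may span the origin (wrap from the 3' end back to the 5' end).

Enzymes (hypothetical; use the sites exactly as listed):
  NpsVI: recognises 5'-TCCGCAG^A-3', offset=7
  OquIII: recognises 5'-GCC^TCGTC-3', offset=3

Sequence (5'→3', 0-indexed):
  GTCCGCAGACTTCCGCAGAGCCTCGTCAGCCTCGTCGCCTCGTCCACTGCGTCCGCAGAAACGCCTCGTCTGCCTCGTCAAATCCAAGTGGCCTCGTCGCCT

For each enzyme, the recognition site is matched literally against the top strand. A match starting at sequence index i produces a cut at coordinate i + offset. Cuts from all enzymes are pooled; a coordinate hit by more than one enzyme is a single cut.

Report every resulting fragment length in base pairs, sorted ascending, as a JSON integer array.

[4,7,8,9,9,10,17,19,19]

Site scan:
  NpsVI TCCGCAGA/7: at [1, 11, 51] ⇒ [8, 18, 58]
  OquIII GCCTCGTC/3: at [19, 28, 36, 62, 71, 90] ⇒ [22, 31, 39, 65, 74, 93]

All cut coordinates (distinct, sorted): [8, 18, 22, 31, 39, 58, 65, 74, 93]

Fragment lengths:
  8→18: 10 bp
  18→22: 4 bp
  22→31: 9 bp
  31→39: 8 bp
  39→58: 19 bp
  58→65: 7 bp
  65→74: 9 bp
  74→93: 19 bp
  93→8 (wrap): 102-93+8 = 17 bp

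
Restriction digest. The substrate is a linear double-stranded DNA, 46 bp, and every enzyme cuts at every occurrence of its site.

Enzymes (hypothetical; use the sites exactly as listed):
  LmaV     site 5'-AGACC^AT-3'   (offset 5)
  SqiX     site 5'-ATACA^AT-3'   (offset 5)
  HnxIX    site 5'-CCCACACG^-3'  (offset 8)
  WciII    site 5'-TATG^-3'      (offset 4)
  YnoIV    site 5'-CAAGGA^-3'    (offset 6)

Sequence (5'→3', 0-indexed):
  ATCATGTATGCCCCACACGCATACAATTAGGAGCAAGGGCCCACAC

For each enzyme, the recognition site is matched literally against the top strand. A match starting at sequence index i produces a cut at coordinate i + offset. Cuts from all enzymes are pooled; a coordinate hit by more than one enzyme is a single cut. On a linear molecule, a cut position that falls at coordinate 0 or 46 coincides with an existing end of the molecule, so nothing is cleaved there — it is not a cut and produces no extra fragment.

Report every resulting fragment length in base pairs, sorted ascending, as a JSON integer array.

[6,9,10,21]

Scan for sites:
  LmaV (AGACCAT, off=5): no sites
  SqiX (ATACAAT, off=5): starts [20] → cuts [25]
  HnxIX (CCCACACG, off=8): starts [11] → cuts [19]
  WciII (TATG, off=4): starts [6] → cuts [10]
  YnoIV (CAAGGA, off=6): no sites

All cut coordinates (distinct, sorted): [10, 19, 25]

Fragments:
  [0,10): 10 bp
  [10,19): 9 bp
  [19,25): 6 bp
  [25,46): 21 bp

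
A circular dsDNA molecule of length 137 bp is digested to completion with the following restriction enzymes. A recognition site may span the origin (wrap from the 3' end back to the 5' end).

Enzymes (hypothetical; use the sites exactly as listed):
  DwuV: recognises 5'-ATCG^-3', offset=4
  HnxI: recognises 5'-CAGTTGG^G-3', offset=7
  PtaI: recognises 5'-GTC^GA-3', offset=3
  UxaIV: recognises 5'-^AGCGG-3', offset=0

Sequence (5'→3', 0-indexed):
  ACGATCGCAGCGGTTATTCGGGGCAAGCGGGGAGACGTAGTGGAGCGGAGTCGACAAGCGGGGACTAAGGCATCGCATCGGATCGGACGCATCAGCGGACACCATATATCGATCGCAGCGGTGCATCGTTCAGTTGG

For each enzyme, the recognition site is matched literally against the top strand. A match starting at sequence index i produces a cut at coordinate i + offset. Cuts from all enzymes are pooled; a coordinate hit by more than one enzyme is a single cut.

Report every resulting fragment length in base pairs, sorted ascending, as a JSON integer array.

[1,1,4,4,5,5,8,9,12,16,17,18,18,19]

Site scan:
  DwuV ATCG/4: at [3, 71, 76, 81, 107, 111, 124] ⇒ [7, 75, 80, 85, 111, 115, 128]
  HnxI (CAGTTGGG, off=7): no sites
  PtaI GTCGA/3: at [49] ⇒ [52]
  UxaIV AGCGG/0: at [8, 25, 43, 56, 93, 116] ⇒ [8, 25, 43, 56, 93, 116]

All cut coordinates (distinct, sorted): [7, 8, 25, 43, 52, 56, 75, 80, 85, 93, 111, 115, 116, 128]

Fragment lengths:
  7→8: 1 bp
  8→25: 17 bp
  25→43: 18 bp
  43→52: 9 bp
  52→56: 4 bp
  56→75: 19 bp
  75→80: 5 bp
  80→85: 5 bp
  85→93: 8 bp
  93→111: 18 bp
  111→115: 4 bp
  115→116: 1 bp
  116→128: 12 bp
  128→7 (wrap): 137-128+7 = 16 bp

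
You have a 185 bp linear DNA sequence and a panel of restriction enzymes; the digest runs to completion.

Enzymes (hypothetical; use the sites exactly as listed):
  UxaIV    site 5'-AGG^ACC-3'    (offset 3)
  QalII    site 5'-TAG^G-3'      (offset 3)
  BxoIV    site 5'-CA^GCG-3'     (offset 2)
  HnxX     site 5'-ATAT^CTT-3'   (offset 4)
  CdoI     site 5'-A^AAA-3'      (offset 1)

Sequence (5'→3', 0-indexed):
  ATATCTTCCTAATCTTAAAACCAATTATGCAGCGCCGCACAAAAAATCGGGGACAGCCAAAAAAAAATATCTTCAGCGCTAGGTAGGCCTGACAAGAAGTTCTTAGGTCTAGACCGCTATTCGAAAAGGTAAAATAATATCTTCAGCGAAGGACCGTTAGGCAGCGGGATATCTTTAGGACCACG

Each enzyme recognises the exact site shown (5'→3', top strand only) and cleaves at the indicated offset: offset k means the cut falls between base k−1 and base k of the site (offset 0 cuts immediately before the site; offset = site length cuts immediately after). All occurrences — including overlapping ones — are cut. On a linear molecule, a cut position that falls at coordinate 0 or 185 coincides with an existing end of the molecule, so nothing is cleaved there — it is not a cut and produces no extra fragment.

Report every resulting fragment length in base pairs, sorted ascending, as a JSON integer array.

Scan for sites:
  UxaIV AGGACC/3: at [149, 176] ⇒ [152, 179]
  QalII TAGG/3: at [79, 83, 103, 157, 175] ⇒ [82, 86, 106, 160, 178]
  BxoIV CAGCG/2: at [29, 73, 143, 161] ⇒ [31, 75, 145, 163]
  HnxX ATATCTT/4: at [0, 66, 136, 168] ⇒ [4, 70, 140, 172]
  CdoI AAAA/1: at [16, 40, 41, 42, 58, 59, 60, 61, 62, 63, 123, 130] ⇒ [17, 41, 42, 43, 59, 60, 61, 62, 63, 64, 124, 131]

All cut coordinates (distinct, sorted): [4, 17, 31, 41, 42, 43, 59, 60, 61, 62, 63, 64, 70, 75, 82, 86, 106, 124, 131, 140, 145, 152, 160, 163, 172, 178, 179]

Fragments:
  [0,4): 4 bp
  [4,17): 13 bp
  [17,31): 14 bp
  [31,41): 10 bp
  [41,42): 1 bp
  [42,43): 1 bp
  [43,59): 16 bp
  [59,60): 1 bp
  [60,61): 1 bp
  [61,62): 1 bp
  [62,63): 1 bp
  [63,64): 1 bp
  [64,70): 6 bp
  [70,75): 5 bp
  [75,82): 7 bp
  [82,86): 4 bp
  [86,106): 20 bp
  [106,124): 18 bp
  [124,131): 7 bp
  [131,140): 9 bp
  [140,145): 5 bp
  [145,152): 7 bp
  [152,160): 8 bp
  [160,163): 3 bp
  [163,172): 9 bp
  [172,178): 6 bp
  [178,179): 1 bp
  [179,185): 6 bp

[1,1,1,1,1,1,1,1,3,4,4,5,5,6,6,6,7,7,7,8,9,9,10,13,14,16,18,20]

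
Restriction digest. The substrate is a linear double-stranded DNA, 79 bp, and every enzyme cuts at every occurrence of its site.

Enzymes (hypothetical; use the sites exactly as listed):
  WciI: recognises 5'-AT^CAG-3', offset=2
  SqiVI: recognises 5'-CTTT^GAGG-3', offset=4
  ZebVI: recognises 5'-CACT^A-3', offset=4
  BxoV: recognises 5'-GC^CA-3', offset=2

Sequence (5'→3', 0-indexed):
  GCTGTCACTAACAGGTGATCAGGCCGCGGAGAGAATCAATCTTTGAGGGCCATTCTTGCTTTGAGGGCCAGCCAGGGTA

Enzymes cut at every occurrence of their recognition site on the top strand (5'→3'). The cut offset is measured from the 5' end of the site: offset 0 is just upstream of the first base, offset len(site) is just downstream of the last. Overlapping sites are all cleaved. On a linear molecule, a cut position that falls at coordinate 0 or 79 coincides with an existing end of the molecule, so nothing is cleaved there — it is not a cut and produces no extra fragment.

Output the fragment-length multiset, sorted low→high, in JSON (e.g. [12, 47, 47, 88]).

[4,6,6,7,9,10,12,25]

Scan for sites:
  WciI (ATCAG, off=2): starts [17] → cuts [19]
  SqiVI (CTTTGAGG, off=4): starts [40, 58] → cuts [44, 62]
  ZebVI (CACTA, off=4): starts [5] → cuts [9]
  BxoV (GCCA, off=2): starts [48, 66, 70] → cuts [50, 68, 72]

All cut coordinates (distinct, sorted): [9, 19, 44, 50, 62, 68, 72]

Fragments:
  [0,9): 9 bp
  [9,19): 10 bp
  [19,44): 25 bp
  [44,50): 6 bp
  [50,62): 12 bp
  [62,68): 6 bp
  [68,72): 4 bp
  [72,79): 7 bp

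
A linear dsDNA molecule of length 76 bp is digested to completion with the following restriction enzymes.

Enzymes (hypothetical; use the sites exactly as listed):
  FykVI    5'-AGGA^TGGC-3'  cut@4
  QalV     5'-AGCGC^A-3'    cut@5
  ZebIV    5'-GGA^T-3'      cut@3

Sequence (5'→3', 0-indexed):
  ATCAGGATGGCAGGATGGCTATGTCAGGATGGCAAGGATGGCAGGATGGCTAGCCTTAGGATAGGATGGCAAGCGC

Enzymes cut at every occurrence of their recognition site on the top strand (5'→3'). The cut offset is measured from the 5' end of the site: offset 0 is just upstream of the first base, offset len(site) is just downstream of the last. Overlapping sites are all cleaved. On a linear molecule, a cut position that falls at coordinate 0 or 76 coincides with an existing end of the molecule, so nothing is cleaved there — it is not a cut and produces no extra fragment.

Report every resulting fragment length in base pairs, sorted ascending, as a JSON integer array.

Site scan:
  FykVI AGGATGGC/4: at [3, 11, 25, 34, 42, 62] ⇒ [7, 15, 29, 38, 46, 66]
  QalV (AGCGCA, off=5): no sites
  ZebIV GGAT/3: at [4, 12, 26, 35, 43, 58, 63] ⇒ [7, 15, 29, 38, 46, 61, 66]

All cut coordinates (distinct, sorted): [7, 15, 29, 38, 46, 61, 66]

Fragment lengths:
  [0,7): 7 bp
  [7,15): 8 bp
  [15,29): 14 bp
  [29,38): 9 bp
  [38,46): 8 bp
  [46,61): 15 bp
  [61,66): 5 bp
  [66,76): 10 bp

[5,7,8,8,9,10,14,15]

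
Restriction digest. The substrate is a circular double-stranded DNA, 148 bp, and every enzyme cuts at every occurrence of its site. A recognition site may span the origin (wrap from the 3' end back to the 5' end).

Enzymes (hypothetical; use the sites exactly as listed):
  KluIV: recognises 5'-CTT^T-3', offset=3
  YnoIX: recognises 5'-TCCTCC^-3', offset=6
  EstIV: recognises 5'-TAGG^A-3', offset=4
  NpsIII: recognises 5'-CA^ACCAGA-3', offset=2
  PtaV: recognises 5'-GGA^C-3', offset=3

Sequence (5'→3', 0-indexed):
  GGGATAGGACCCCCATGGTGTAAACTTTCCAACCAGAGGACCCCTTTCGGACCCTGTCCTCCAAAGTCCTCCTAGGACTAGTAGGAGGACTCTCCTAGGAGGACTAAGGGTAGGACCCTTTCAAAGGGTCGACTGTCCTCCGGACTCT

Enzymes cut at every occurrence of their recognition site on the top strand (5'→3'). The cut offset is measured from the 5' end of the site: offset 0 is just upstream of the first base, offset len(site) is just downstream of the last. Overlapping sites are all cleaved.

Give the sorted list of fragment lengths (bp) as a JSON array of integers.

[1,1,1,3,4,4,4,4,5,5,6,8,9,10,10,11,11,12,18,21]

Per-enzyme occurrences:
  KluIV (CTTT, off=3): starts [24, 43, 117] → cuts [27, 46, 120]
  YnoIX (TCCTCC, off=6): starts [56, 66, 135] → cuts [62, 72, 141]
  EstIV (TAGGA, off=4): starts [4, 72, 81, 95, 110] → cuts [8, 76, 85, 99, 114]
  NpsIII (CAACCAGA, off=2): starts [29] → cuts [31]
  PtaV (GGAC, off=3): starts [6, 37, 48, 74, 86, 100, 112, 141] → cuts [9, 40, 51, 77, 89, 103, 115, 144]

All cut coordinates (distinct, sorted): [8, 9, 27, 31, 40, 46, 51, 62, 72, 76, 77, 85, 89, 99, 103, 114, 115, 120, 141, 144]

Fragments:
  8→9: 1 bp
  9→27: 18 bp
  27→31: 4 bp
  31→40: 9 bp
  40→46: 6 bp
  46→51: 5 bp
  51→62: 11 bp
  62→72: 10 bp
  72→76: 4 bp
  76→77: 1 bp
  77→85: 8 bp
  85→89: 4 bp
  89→99: 10 bp
  99→103: 4 bp
  103→114: 11 bp
  114→115: 1 bp
  115→120: 5 bp
  120→141: 21 bp
  141→144: 3 bp
  144→8 (wrap): 148-144+8 = 12 bp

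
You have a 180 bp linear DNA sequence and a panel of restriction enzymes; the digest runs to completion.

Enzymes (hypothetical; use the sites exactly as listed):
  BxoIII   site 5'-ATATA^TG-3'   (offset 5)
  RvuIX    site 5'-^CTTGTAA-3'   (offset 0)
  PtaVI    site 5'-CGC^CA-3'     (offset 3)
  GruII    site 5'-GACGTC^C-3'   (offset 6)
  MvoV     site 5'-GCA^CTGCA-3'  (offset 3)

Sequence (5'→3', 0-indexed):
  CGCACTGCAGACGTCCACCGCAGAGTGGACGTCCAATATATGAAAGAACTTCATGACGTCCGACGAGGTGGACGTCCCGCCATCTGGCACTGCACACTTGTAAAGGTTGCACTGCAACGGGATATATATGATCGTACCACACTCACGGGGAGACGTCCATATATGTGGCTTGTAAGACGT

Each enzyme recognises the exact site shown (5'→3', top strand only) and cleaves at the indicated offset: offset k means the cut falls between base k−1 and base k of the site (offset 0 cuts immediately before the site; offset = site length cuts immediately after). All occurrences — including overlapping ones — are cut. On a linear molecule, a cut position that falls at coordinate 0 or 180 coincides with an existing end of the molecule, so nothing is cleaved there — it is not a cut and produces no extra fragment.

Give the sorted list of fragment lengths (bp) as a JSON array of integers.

Scan for sites:
  BxoIII ATATATG/5: at [35, 123, 158] ⇒ [40, 128, 163]
  RvuIX CTTGTAA/0: at [96, 168] ⇒ [96, 168]
  PtaVI CGCCA/3: at [77] ⇒ [80]
  GruII GACGTCC/6: at [9, 27, 54, 70, 151] ⇒ [15, 33, 60, 76, 157]
  MvoV GCACTGCA/3: at [1, 86, 108] ⇒ [4, 89, 111]

All cut coordinates (distinct, sorted): [4, 15, 33, 40, 60, 76, 80, 89, 96, 111, 128, 157, 163, 168]

Fragment lengths:
  [0,4): 4 bp
  [4,15): 11 bp
  [15,33): 18 bp
  [33,40): 7 bp
  [40,60): 20 bp
  [60,76): 16 bp
  [76,80): 4 bp
  [80,89): 9 bp
  [89,96): 7 bp
  [96,111): 15 bp
  [111,128): 17 bp
  [128,157): 29 bp
  [157,163): 6 bp
  [163,168): 5 bp
  [168,180): 12 bp

[4,4,5,6,7,7,9,11,12,15,16,17,18,20,29]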